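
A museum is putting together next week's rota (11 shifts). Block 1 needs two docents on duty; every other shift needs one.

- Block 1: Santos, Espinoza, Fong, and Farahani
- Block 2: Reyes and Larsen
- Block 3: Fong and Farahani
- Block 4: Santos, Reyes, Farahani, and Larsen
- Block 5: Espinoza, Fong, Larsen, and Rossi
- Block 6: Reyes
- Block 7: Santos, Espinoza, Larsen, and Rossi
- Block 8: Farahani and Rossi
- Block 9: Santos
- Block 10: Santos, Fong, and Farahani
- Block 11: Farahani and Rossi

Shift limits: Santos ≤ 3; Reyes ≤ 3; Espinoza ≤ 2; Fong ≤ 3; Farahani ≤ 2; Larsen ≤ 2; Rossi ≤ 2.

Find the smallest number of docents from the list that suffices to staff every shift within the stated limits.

5

12 slots to fill and no one can take more than 3, so at least ⌈12/3⌉ = 4 docents are needed.
Any 4 docents together have capacity at most 3+3+3+2 = 11 < 12 slots, so 4 can never suffice.
Santos, Reyes, Espinoza, Fong, and Farahani alone can cover everything: Block 1→Espinoza+Fong, Block 2→Reyes, Block 3→Fong, Block 4→Santos, Block 5→Espinoza, Block 6→Reyes, Block 7→Santos, Block 8→Farahani, Block 9→Santos, Block 10→Fong, Block 11→Farahani.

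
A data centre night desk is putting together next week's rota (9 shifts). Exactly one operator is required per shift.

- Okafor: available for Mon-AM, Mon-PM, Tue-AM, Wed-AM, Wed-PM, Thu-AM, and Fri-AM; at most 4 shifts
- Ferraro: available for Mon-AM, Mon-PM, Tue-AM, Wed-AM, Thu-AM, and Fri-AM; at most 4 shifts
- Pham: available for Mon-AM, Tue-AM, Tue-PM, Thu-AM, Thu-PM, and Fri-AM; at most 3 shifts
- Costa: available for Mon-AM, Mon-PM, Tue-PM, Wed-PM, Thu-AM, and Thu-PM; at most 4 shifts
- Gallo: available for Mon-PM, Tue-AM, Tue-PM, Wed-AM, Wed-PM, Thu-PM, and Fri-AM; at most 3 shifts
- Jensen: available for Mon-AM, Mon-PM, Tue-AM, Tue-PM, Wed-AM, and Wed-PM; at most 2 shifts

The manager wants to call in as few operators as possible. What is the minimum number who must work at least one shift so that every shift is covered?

9 slots to fill and no one can take more than 4, so at least ⌈9/4⌉ = 3 operators are needed.
Okafor, Ferraro, and Pham alone can cover everything: Mon-AM→Okafor, Mon-PM→Okafor, Tue-AM→Ferraro, Tue-PM→Pham, Wed-AM→Okafor, Wed-PM→Okafor, Thu-AM→Ferraro, Thu-PM→Pham, Fri-AM→Ferraro.

3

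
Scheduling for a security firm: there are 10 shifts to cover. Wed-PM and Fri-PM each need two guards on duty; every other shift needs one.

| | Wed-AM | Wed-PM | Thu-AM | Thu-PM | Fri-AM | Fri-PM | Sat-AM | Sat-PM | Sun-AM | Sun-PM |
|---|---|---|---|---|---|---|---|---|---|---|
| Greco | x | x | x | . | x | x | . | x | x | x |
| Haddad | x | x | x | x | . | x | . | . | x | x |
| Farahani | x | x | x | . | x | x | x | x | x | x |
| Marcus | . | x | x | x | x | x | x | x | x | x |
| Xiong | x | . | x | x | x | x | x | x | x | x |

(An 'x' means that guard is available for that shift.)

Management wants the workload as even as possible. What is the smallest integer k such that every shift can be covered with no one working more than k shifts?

3

With 5 guards and 12 worker-slots to fill, someone must work at least ⌈12/5⌉ = 3 shifts, so k ≥ 3.
k = 3 works: Wed-AM→Greco, Wed-PM→Farahani+Marcus, Thu-AM→Haddad, Thu-PM→Haddad, Fri-AM→Greco, Fri-PM→Marcus+Xiong, Sat-AM→Farahani, Sat-PM→Greco, Sun-AM→Haddad, Sun-PM→Farahani.
Loads: Greco 3, Haddad 3, Farahani 3, Marcus 2, Xiong 1 — all ≤ 3.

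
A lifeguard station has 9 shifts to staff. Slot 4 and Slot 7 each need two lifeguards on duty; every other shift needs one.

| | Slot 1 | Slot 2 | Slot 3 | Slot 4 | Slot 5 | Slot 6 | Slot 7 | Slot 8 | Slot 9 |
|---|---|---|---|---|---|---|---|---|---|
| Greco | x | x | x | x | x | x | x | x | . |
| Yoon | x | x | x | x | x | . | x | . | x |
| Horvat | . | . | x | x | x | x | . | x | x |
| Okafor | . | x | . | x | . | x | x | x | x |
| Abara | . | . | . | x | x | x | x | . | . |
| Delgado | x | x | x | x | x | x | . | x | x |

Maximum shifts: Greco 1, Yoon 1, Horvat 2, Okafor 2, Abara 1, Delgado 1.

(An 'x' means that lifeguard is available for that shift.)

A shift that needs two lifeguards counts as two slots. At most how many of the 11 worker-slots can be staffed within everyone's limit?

Total capacity across all lifeguards is 1+1+2+2+1+1 = 8, and 11 slots are needed, so at most 8 can be filled.
An assignment achieving 8: Slot 1→Greco, Slot 2→Yoon, Slot 3→Horvat, Slot 5→Delgado, Slot 7→Okafor+Abara, Slot 8→Horvat, Slot 9→Okafor.
Loads: Greco 1/1, Yoon 1/1, Horvat 2/2, Okafor 2/2, Abara 1/1, Delgado 1/1.

8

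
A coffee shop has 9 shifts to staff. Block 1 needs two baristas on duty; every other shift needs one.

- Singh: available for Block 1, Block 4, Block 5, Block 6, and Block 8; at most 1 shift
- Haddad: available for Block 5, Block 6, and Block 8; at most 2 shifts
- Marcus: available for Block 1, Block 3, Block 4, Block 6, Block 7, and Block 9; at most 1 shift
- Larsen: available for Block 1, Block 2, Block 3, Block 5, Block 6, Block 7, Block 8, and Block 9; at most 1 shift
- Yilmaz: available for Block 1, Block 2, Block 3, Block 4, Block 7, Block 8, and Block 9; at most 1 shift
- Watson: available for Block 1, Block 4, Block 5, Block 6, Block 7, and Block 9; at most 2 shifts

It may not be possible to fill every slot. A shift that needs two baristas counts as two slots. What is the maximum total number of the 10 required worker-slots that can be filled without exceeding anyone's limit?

8

Total capacity across all baristas is 1+2+1+1+1+2 = 8, and 10 slots are needed, so at most 8 can be filled.
An assignment achieving 8: Block 1→Watson, Block 2→Larsen, Block 3→Marcus, Block 4→Singh, Block 5→Haddad, Block 7→Yilmaz, Block 8→Haddad, Block 9→Watson.
Loads: Singh 1/1, Haddad 2/2, Marcus 1/1, Larsen 1/1, Yilmaz 1/1, Watson 2/2.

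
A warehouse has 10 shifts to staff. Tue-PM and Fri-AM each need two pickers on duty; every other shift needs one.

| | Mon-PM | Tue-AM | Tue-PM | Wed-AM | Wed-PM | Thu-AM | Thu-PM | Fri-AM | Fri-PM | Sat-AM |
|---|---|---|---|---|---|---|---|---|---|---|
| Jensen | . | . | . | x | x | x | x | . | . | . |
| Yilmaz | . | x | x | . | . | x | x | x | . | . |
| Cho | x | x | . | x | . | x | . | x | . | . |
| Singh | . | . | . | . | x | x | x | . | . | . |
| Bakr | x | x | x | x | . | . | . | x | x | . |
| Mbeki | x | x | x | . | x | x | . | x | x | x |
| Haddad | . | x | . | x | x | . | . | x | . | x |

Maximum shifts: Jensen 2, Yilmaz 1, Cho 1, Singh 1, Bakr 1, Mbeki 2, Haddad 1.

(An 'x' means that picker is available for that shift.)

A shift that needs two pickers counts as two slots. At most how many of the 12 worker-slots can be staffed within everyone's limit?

Total capacity across all pickers is 2+1+1+1+1+2+1 = 9, and 12 slots are needed, so at most 9 can be filled.
An assignment achieving 9: Mon-PM→Cho, Tue-AM→Haddad, Tue-PM→Yilmaz+Mbeki, Wed-AM→Jensen, Wed-PM→Singh, Thu-PM→Jensen, Fri-PM→Bakr, Sat-AM→Mbeki.
Loads: Jensen 2/2, Yilmaz 1/1, Cho 1/1, Singh 1/1, Bakr 1/1, Mbeki 2/2, Haddad 1/1.

9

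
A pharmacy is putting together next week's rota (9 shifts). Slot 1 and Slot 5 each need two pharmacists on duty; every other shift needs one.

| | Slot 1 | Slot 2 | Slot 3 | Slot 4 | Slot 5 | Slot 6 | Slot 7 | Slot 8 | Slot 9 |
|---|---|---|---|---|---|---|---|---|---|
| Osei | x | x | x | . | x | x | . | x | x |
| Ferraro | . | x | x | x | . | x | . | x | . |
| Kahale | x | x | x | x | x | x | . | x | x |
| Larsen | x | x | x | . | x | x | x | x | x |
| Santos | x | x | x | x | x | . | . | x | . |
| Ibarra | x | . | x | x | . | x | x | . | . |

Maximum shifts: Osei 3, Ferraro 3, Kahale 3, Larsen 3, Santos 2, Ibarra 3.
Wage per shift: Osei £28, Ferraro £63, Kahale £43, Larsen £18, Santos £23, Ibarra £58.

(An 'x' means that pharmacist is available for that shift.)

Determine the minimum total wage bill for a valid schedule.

£313

Picking the cheapest available pharmacist for each shift independently would cost £213, but that ignores the shift limits.
An optimal schedule: Slot 1→Osei+Kahale, Slot 2→Larsen, Slot 3→Kahale, Slot 4→Santos, Slot 5→Osei+Kahale, Slot 6→Osei, Slot 7→Larsen, Slot 8→Santos, Slot 9→Larsen.
Total: 28 + 43 + 18 + 43 + 23 + 28 + 43 + 28 + 18 + 23 + 18 = £313.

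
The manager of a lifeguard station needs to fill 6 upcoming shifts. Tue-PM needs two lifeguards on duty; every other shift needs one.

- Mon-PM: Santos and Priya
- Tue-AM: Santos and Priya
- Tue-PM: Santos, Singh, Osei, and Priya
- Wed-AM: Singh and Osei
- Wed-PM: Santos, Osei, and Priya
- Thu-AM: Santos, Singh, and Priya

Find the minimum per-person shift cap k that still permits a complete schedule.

With 4 lifeguards and 7 worker-slots to fill, someone must work at least ⌈7/4⌉ = 2 shifts, so k ≥ 2.
k = 2 works: Mon-PM→Santos, Tue-AM→Santos, Tue-PM→Osei+Priya, Wed-AM→Singh, Wed-PM→Osei, Thu-AM→Singh.
Loads: Santos 2, Singh 2, Osei 2, Priya 1 — all ≤ 2.

2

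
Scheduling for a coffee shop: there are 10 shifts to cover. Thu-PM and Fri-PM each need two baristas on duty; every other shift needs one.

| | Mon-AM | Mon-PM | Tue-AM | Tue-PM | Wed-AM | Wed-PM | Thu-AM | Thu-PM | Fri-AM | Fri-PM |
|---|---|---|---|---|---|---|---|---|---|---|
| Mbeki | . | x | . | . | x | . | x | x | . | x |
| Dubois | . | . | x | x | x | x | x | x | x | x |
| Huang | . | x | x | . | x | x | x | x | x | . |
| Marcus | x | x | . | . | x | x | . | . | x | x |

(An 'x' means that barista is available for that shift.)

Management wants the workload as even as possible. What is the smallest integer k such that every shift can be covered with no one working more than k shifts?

With 4 baristas and 12 worker-slots to fill, someone must work at least ⌈12/4⌉ = 3 shifts, so k ≥ 3.
k = 3 works: Mon-AM→Marcus, Mon-PM→Mbeki, Tue-AM→Dubois, Tue-PM→Dubois, Wed-AM→Marcus, Wed-PM→Dubois, Thu-AM→Huang, Thu-PM→Mbeki+Huang, Fri-AM→Huang, Fri-PM→Mbeki+Marcus.
Loads: Mbeki 3, Dubois 3, Huang 3, Marcus 3 — all ≤ 3.

3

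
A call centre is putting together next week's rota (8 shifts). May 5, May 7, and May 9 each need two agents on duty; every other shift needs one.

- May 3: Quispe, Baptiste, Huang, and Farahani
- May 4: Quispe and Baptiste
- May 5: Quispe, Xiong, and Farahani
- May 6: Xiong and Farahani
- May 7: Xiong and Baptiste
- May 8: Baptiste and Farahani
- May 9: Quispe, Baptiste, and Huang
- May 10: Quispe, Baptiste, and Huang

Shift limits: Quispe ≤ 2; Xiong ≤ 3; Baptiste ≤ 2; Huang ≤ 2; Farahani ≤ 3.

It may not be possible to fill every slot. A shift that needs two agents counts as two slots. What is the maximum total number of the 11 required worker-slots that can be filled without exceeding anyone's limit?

11

Total capacity across all agents is 2+3+2+2+3 = 12, and 11 slots are needed, so at most 11 can be filled.
An assignment achieving 11: May 3→Farahani, May 4→Quispe, May 5→Xiong+Farahani, May 6→Xiong, May 7→Xiong+Baptiste, May 8→Baptiste, May 9→Quispe+Huang, May 10→Huang.
Loads: Quispe 2/2, Xiong 3/3, Baptiste 2/2, Huang 2/2, Farahani 2/3.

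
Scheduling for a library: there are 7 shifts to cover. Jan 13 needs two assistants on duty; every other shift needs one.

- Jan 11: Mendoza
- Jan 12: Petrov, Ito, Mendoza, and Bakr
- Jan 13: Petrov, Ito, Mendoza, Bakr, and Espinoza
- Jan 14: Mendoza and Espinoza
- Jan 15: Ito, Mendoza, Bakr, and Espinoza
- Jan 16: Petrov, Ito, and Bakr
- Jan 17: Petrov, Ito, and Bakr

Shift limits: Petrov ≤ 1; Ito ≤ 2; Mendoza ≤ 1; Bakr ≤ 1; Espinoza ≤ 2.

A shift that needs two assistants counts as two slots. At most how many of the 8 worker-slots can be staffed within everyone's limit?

Total capacity across all assistants is 1+2+1+1+2 = 7, and 8 slots are needed, so at most 7 can be filled.
An assignment achieving 7: Jan 11→Mendoza, Jan 12→Ito, Jan 13→Espinoza, Jan 14→Espinoza, Jan 15→Bakr, Jan 16→Petrov, Jan 17→Ito.
Loads: Petrov 1/1, Ito 2/2, Mendoza 1/1, Bakr 1/1, Espinoza 2/2.

7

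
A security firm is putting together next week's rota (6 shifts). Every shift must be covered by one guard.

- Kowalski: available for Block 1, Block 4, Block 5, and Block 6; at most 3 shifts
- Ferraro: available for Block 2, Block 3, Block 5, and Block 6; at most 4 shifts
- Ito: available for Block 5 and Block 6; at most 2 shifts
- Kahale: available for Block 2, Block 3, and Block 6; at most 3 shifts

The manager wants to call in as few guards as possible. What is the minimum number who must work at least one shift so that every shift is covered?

6 slots to fill and no one can take more than 4, so at least ⌈6/4⌉ = 2 guards are needed.
Kowalski and Ferraro alone can cover everything: Block 1→Kowalski, Block 2→Ferraro, Block 3→Ferraro, Block 4→Kowalski, Block 5→Kowalski, Block 6→Ferraro.

2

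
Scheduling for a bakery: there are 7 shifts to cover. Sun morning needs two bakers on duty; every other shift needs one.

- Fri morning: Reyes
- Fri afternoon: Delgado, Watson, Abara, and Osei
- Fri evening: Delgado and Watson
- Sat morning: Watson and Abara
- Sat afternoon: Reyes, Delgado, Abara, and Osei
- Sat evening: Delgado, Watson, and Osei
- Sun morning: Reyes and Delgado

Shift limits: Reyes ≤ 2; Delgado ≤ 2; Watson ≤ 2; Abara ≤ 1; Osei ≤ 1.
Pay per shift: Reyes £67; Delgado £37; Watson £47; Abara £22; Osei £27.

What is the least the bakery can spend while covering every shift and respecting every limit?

£351

Fri morning can only be covered by Reyes, so that assignment is forced.
Sun morning can only be covered by Reyes and Delgado, so that assignment is forced.
Picking the cheapest available baker for each shift independently would cost £301, but that ignores the shift limits.
An optimal schedule: Fri morning→Reyes, Fri afternoon→Abara, Fri evening→Delgado, Sat morning→Watson, Sat afternoon→Osei, Sat evening→Watson, Sun morning→Reyes+Delgado.
Total: 67 + 22 + 37 + 47 + 27 + 47 + 67 + 37 = £351.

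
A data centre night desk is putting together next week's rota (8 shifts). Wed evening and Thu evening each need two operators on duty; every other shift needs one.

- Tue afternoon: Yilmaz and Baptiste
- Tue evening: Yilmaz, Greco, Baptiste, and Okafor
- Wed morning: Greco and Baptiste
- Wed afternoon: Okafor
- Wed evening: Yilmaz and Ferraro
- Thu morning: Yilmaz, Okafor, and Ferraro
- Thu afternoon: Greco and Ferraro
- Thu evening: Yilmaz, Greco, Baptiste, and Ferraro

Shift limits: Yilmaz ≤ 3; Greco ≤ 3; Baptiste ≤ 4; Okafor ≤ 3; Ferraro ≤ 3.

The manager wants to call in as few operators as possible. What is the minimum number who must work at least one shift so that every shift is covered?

4

10 slots to fill and no one can take more than 4, so at least ⌈10/4⌉ = 3 operators are needed.
Shifts {Wed morning, Wed afternoon, Wed evening} need 4 slots, but among the operators available for them (Yilmaz, Greco, Baptiste, Okafor, and Ferraro) any 3 together supply at most 3. So 3 operators are not enough.
Yilmaz, Greco, Okafor, and Ferraro alone can cover everything: Tue afternoon→Yilmaz, Tue evening→Yilmaz, Wed morning→Greco, Wed afternoon→Okafor, Wed evening→Yilmaz+Ferraro, Thu morning→Okafor, Thu afternoon→Greco, Thu evening→Greco+Ferraro.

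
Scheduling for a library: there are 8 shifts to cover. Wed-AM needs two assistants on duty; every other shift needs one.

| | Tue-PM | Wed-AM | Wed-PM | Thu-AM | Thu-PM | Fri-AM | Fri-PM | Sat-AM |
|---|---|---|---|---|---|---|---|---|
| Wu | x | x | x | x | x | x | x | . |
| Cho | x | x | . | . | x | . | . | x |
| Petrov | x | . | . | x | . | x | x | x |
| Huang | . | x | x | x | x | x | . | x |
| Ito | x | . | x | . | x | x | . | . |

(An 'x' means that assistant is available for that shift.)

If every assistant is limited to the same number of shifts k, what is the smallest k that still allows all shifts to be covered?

2

With 5 assistants and 9 worker-slots to fill, someone must work at least ⌈9/5⌉ = 2 shifts, so k ≥ 2.
k = 2 works: Tue-PM→Petrov, Wed-AM→Wu+Cho, Wed-PM→Huang, Thu-AM→Petrov, Thu-PM→Huang, Fri-AM→Ito, Fri-PM→Wu, Sat-AM→Cho.
Loads: Wu 2, Cho 2, Petrov 2, Huang 2, Ito 1 — all ≤ 2.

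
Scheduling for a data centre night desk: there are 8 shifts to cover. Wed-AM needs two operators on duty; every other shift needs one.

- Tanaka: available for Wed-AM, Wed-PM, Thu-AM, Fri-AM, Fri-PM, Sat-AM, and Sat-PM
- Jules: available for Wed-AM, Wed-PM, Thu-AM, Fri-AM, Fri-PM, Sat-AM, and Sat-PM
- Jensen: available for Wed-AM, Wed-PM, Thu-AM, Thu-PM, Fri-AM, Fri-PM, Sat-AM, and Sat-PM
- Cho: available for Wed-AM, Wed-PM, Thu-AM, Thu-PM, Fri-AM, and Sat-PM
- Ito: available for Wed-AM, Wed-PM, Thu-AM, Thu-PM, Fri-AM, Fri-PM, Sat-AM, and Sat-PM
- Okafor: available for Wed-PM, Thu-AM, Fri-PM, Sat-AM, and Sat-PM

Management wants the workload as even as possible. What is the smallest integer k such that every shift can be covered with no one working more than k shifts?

2

With 6 operators and 9 worker-slots to fill, someone must work at least ⌈9/6⌉ = 2 shifts, so k ≥ 2.
k = 2 works: Wed-AM→Cho+Ito, Wed-PM→Jules, Thu-AM→Jensen, Thu-PM→Jensen, Fri-AM→Tanaka, Fri-PM→Tanaka, Sat-AM→Jules, Sat-PM→Cho.
Loads: Tanaka 2, Jules 2, Jensen 2, Cho 2, Ito 1, Okafor 0 — all ≤ 2.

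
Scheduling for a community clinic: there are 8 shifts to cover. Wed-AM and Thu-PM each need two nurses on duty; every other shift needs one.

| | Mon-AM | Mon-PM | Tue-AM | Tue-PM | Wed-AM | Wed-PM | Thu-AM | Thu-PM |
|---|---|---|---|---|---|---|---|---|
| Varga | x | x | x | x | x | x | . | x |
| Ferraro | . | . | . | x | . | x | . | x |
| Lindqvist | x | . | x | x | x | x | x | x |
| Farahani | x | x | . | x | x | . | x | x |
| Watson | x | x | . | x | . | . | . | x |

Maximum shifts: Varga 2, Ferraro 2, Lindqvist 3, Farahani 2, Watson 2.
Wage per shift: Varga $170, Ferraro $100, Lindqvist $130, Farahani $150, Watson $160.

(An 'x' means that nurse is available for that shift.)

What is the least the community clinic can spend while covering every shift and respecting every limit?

$1380

Picking the cheapest available nurse for each shift independently would cost $1250, but that ignores the shift limits.
An optimal schedule: Mon-AM→Watson, Mon-PM→Farahani, Tue-AM→Lindqvist, Tue-PM→Ferraro, Wed-AM→Lindqvist+Farahani, Wed-PM→Ferraro, Thu-AM→Lindqvist, Thu-PM→Watson+Varga.
Total: 160 + 150 + 130 + 100 + 130 + 150 + 100 + 130 + 160 + 170 = $1380.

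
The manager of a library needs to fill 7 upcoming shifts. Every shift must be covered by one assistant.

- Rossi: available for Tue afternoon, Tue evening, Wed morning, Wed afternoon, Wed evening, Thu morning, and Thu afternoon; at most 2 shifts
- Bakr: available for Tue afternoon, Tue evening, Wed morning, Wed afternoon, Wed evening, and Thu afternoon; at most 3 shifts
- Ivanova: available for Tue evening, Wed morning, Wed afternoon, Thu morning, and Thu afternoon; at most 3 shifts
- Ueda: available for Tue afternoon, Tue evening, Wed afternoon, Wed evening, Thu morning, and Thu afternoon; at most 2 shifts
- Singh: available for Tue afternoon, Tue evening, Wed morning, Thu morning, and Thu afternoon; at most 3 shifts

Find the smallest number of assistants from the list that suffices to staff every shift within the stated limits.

7 slots to fill and no one can take more than 3, so at least ⌈7/3⌉ = 3 assistants are needed.
Rossi, Bakr, and Ivanova alone can cover everything: Tue afternoon→Rossi, Tue evening→Bakr, Wed morning→Bakr, Wed afternoon→Bakr, Wed evening→Rossi, Thu morning→Ivanova, Thu afternoon→Ivanova.

3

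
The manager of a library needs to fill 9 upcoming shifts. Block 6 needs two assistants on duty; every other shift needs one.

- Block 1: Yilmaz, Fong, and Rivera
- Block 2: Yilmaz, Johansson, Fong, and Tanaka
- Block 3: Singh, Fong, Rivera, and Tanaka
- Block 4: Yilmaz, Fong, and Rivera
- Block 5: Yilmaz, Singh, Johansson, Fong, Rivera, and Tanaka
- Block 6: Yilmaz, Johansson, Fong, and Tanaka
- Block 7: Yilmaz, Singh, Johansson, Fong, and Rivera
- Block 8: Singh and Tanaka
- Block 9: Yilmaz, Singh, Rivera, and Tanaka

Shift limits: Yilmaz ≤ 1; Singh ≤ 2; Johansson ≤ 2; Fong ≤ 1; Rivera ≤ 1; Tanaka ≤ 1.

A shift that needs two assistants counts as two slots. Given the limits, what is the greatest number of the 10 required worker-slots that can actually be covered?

8

Total capacity across all assistants is 1+2+2+1+1+1 = 8, and 10 slots are needed, so at most 8 can be filled.
An assignment achieving 8: Block 1→Yilmaz, Block 2→Johansson, Block 3→Singh, Block 4→Fong, Block 6→Johansson+Tanaka, Block 8→Singh, Block 9→Rivera.
Loads: Yilmaz 1/1, Singh 2/2, Johansson 2/2, Fong 1/1, Rivera 1/1, Tanaka 1/1.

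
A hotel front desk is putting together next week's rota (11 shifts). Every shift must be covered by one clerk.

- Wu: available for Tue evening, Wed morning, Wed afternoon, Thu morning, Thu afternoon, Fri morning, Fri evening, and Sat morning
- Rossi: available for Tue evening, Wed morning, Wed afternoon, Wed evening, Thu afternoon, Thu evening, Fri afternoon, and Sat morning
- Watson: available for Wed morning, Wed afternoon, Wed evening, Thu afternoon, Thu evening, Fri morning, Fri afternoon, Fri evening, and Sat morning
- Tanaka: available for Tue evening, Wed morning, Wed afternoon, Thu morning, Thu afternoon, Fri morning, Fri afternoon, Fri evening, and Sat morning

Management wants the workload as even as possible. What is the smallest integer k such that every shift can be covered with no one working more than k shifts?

3

With 4 clerks and 11 worker-slots to fill, someone must work at least ⌈11/4⌉ = 3 shifts, so k ≥ 3.
k = 3 works: Tue evening→Wu, Wed morning→Watson, Wed afternoon→Watson, Wed evening→Rossi, Thu morning→Wu, Thu afternoon→Tanaka, Thu evening→Rossi, Fri morning→Wu, Fri afternoon→Rossi, Fri evening→Watson, Sat morning→Tanaka.
Loads: Wu 3, Rossi 3, Watson 3, Tanaka 2 — all ≤ 3.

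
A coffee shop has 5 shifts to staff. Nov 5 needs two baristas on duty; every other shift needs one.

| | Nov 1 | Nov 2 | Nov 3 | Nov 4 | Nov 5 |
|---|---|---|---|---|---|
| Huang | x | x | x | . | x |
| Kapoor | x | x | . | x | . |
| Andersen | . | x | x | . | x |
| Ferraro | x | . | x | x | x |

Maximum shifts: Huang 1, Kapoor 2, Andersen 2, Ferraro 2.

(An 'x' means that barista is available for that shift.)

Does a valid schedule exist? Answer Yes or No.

Yes

One valid schedule: Nov 1→Huang, Nov 2→Kapoor, Nov 3→Andersen, Nov 4→Kapoor, Nov 5→Andersen+Ferraro.
Loads: Huang 1/1, Kapoor 2/2, Andersen 2/2, Ferraro 1/2 — all within limits.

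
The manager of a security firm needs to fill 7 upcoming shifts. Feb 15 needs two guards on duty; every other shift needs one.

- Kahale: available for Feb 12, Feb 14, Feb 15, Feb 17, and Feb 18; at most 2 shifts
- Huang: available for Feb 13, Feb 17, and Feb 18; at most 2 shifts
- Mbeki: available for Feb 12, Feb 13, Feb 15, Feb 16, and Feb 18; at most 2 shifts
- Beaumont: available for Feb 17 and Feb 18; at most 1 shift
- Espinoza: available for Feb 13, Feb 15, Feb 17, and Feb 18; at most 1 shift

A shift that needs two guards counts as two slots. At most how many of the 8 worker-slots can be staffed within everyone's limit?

Total capacity across all guards is 2+2+2+1+1 = 8, and 8 slots are needed, so at most 8 can be filled.
An assignment achieving 8: Feb 12→Kahale, Feb 13→Huang, Feb 14→Kahale, Feb 15→Mbeki+Espinoza, Feb 16→Mbeki, Feb 17→Huang, Feb 18→Beaumont.
Loads: Kahale 2/2, Huang 2/2, Mbeki 2/2, Beaumont 1/1, Espinoza 1/1.

8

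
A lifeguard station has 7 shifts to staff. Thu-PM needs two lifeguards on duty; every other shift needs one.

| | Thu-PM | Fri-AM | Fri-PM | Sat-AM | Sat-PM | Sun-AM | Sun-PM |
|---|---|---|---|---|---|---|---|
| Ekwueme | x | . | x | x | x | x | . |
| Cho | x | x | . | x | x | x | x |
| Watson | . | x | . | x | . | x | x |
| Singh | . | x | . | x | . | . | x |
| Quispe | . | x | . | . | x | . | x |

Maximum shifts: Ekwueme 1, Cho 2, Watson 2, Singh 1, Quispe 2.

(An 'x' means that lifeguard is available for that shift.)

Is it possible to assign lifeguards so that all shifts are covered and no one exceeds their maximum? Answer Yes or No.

No

Total capacity is 8 and 8 slots are needed, so capacity alone doesn't rule it out.
Shifts {Thu-PM, Fri-PM} need 3 worker-slots in total, but the lifeguards available for any of those shifts (Ekwueme and Cho) can supply at most 2 among them. So no valid schedule exists.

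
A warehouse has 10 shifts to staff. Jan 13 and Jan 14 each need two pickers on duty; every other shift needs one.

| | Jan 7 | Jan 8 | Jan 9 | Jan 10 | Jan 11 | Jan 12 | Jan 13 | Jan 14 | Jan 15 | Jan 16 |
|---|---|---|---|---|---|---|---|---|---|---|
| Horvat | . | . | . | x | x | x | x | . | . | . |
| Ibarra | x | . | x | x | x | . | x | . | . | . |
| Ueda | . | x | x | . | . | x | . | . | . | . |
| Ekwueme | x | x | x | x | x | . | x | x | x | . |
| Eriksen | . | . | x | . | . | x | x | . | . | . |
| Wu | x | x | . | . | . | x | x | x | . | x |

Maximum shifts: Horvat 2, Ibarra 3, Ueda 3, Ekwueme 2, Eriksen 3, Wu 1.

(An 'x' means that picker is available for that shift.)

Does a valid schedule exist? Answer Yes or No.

No

Total capacity is 14 and 12 slots are needed, so capacity alone doesn't rule it out.
Shifts {Jan 14, Jan 16} need 3 worker-slots in total, but the pickers available for any of those shifts (Ekwueme and Wu) can supply at most 2 among them. So no valid schedule exists.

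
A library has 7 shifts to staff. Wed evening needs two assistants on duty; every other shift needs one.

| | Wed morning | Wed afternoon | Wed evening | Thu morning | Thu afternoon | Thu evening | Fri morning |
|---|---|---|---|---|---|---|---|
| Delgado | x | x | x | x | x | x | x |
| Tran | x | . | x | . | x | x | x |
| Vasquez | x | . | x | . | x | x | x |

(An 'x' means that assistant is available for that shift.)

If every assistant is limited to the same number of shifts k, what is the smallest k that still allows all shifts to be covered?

3

With 3 assistants and 8 worker-slots to fill, someone must work at least ⌈8/3⌉ = 3 shifts, so k ≥ 3.
k = 3 works: Wed morning→Delgado, Wed afternoon→Delgado, Wed evening→Tran+Vasquez, Thu morning→Delgado, Thu afternoon→Tran, Thu evening→Tran, Fri morning→Vasquez.
Loads: Delgado 3, Tran 3, Vasquez 2 — all ≤ 3.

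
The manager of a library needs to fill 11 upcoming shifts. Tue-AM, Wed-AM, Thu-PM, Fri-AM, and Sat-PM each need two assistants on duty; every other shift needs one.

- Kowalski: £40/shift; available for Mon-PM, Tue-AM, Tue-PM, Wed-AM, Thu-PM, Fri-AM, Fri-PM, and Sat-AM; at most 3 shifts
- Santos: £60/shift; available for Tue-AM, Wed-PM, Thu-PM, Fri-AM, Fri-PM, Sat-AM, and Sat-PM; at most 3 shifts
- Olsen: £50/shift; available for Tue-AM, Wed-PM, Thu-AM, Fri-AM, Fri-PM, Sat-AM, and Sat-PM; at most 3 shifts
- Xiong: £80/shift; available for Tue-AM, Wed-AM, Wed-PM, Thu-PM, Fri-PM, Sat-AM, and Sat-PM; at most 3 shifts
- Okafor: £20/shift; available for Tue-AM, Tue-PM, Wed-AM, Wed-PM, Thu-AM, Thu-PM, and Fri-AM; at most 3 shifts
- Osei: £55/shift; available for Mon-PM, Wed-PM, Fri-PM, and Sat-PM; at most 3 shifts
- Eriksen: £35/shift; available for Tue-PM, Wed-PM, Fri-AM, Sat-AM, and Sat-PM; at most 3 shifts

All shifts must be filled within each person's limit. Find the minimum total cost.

£660

Picking the cheapest available assistant for each shift independently would cost £495, but that ignores the shift limits.
An optimal schedule: Mon-PM→Kowalski, Tue-AM→Olsen+Santos, Tue-PM→Eriksen, Wed-AM→Okafor+Kowalski, Wed-PM→Osei, Thu-AM→Okafor, Thu-PM→Okafor+Kowalski, Fri-AM→Eriksen+Olsen, Fri-PM→Osei, Sat-AM→Eriksen, Sat-PM→Olsen+Osei.
Total: 40 + 50 + 60 + 35 + 20 + 40 + 55 + 20 + 20 + 40 + 35 + 50 + 55 + 35 + 50 + 55 = £660.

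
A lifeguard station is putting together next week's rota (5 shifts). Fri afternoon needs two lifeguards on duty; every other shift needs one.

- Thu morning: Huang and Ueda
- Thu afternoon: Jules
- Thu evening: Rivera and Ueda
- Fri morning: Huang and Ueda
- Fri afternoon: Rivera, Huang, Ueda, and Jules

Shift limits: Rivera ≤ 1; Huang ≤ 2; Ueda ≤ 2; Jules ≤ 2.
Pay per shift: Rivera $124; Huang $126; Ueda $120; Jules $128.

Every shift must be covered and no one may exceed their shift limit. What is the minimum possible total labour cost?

Thu afternoon can only be covered by Jules, so that assignment is forced.
Picking the cheapest available lifeguard for each shift independently would cost $732, but that ignores the shift limits.
An optimal schedule: Thu morning→Ueda, Thu afternoon→Jules, Thu evening→Ueda, Fri morning→Huang, Fri afternoon→Rivera+Huang.
Total: 120 + 128 + 120 + 126 + 124 + 126 = $744.

$744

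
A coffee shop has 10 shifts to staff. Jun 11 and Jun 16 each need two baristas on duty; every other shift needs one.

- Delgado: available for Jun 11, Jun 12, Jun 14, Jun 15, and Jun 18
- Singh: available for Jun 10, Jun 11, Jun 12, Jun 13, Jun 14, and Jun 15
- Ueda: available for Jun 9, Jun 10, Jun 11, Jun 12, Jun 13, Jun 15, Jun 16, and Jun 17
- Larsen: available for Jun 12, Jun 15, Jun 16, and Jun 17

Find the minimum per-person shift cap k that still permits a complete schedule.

With 4 baristas and 12 worker-slots to fill, someone must work at least ⌈12/4⌉ = 3 shifts, so k ≥ 3.
k = 3 works: Jun 9→Ueda, Jun 10→Singh, Jun 11→Delgado+Singh, Jun 12→Larsen, Jun 13→Singh, Jun 14→Delgado, Jun 15→Larsen, Jun 16→Ueda+Larsen, Jun 17→Ueda, Jun 18→Delgado.
Loads: Delgado 3, Singh 3, Ueda 3, Larsen 3 — all ≤ 3.

3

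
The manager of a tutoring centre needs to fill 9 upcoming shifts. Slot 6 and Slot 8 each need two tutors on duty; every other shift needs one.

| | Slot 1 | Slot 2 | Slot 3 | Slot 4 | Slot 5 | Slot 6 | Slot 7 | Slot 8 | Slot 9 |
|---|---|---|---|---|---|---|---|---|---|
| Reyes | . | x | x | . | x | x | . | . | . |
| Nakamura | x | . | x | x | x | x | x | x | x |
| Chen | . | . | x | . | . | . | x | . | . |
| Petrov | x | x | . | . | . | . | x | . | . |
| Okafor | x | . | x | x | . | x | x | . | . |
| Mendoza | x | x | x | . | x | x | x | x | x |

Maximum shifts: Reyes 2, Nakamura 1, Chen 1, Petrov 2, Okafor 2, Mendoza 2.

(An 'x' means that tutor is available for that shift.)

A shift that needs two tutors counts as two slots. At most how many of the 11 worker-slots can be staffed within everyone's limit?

10

Total capacity across all tutors is 2+1+1+2+2+2 = 10, and 11 slots are needed, so at most 10 can be filled.
An assignment achieving 10: Slot 1→Petrov, Slot 2→Petrov, Slot 3→Chen, Slot 4→Nakamura, Slot 5→Reyes, Slot 6→Reyes+Okafor, Slot 7→Okafor, Slot 8→Mendoza, Slot 9→Mendoza.
Loads: Reyes 2/2, Nakamura 1/1, Chen 1/1, Petrov 2/2, Okafor 2/2, Mendoza 2/2.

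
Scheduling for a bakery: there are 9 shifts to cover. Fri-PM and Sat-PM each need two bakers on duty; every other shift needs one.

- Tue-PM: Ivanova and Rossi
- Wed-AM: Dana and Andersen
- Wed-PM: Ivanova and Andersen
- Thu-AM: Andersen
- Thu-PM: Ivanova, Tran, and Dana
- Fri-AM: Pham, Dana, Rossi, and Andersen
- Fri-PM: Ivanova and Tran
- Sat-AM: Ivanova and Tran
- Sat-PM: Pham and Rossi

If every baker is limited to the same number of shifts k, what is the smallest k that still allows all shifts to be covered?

2

With 6 bakers and 11 worker-slots to fill, someone must work at least ⌈11/6⌉ = 2 shifts, so k ≥ 2.
k = 2 works: Tue-PM→Ivanova, Wed-AM→Dana, Wed-PM→Andersen, Thu-AM→Andersen, Thu-PM→Dana, Fri-AM→Pham, Fri-PM→Ivanova+Tran, Sat-AM→Tran, Sat-PM→Pham+Rossi.
Loads: Pham 2, Ivanova 2, Tran 2, Dana 2, Rossi 1, Andersen 2 — all ≤ 2.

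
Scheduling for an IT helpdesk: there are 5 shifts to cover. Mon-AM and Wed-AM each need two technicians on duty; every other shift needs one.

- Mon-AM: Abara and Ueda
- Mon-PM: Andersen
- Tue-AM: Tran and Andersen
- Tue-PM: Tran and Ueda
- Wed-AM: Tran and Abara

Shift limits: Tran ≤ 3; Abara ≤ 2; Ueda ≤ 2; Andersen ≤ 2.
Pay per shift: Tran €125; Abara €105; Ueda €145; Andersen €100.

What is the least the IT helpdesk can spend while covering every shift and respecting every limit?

€805

Mon-AM can only be covered by Abara and Ueda, so that assignment is forced.
Mon-PM can only be covered by Andersen, so that assignment is forced.
Wed-AM can only be covered by Tran and Abara, so that assignment is forced.
Picking the cheapest available technician for each shift independently would cost €805, and that bound is achievable.
An optimal schedule: Mon-AM→Abara+Ueda, Mon-PM→Andersen, Tue-AM→Andersen, Tue-PM→Tran, Wed-AM→Abara+Tran.
Total: 105 + 145 + 100 + 100 + 125 + 105 + 125 = €805.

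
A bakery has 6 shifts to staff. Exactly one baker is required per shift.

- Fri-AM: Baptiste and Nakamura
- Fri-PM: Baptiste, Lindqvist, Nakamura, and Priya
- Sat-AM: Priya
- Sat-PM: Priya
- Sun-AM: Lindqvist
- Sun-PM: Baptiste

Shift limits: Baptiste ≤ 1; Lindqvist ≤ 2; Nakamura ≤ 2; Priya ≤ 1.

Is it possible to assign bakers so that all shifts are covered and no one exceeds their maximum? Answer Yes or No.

No

Total capacity is 6 and 6 slots are needed, so capacity alone doesn't rule it out.
Shifts {Sat-AM, Sat-PM} need 2 worker-slots in total, but the bakers available for any of those shifts (Priya) can supply at most 1 among them. So no valid schedule exists.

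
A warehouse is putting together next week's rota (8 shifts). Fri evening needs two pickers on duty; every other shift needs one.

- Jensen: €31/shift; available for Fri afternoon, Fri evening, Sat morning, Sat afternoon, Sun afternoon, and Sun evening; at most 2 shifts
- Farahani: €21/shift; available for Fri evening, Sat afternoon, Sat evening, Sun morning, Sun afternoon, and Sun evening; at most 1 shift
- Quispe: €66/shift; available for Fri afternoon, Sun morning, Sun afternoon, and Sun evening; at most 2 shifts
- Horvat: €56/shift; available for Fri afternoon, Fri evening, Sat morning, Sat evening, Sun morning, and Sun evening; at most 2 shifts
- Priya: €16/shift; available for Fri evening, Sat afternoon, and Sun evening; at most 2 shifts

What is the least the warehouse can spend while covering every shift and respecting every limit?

Picking the cheapest available picker for each shift independently would cost €194, but that ignores the shift limits.
An optimal schedule: Fri afternoon→Jensen, Fri evening→Horvat+Priya, Sat morning→Jensen, Sat afternoon→Priya, Sat evening→Farahani, Sun morning→Quispe, Sun afternoon→Quispe, Sun evening→Horvat.
Total: 31 + 56 + 16 + 31 + 16 + 21 + 66 + 66 + 56 = €359.

€359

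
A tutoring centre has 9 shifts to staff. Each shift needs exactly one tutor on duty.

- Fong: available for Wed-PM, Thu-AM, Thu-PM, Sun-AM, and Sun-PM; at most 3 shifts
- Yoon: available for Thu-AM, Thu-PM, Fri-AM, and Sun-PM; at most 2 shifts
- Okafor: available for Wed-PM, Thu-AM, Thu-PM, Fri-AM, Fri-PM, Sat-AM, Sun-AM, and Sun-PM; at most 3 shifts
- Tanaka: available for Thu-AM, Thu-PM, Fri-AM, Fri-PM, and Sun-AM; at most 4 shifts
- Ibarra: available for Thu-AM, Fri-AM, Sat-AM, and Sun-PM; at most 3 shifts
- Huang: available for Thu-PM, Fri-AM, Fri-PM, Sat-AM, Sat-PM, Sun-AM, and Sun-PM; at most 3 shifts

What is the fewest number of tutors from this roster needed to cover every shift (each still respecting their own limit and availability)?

3

9 slots to fill and no one can take more than 4, so at least ⌈9/4⌉ = 3 tutors are needed.
Fong, Okafor, and Huang alone can cover everything: Wed-PM→Fong, Thu-AM→Fong, Thu-PM→Fong, Fri-AM→Okafor, Fri-PM→Okafor, Sat-AM→Okafor, Sat-PM→Huang, Sun-AM→Huang, Sun-PM→Huang.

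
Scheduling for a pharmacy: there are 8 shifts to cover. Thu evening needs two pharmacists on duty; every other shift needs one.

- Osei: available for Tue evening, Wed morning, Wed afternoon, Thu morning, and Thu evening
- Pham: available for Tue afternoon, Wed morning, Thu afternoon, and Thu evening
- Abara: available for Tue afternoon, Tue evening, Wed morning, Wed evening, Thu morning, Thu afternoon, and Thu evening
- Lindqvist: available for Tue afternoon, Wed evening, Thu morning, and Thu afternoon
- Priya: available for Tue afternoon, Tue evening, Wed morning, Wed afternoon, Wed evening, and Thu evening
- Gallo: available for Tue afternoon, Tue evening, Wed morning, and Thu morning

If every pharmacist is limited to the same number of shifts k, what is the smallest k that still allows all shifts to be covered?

2

With 6 pharmacists and 9 worker-slots to fill, someone must work at least ⌈9/6⌉ = 2 shifts, so k ≥ 2.
k = 2 works: Tue afternoon→Lindqvist, Tue evening→Osei, Wed morning→Priya, Wed afternoon→Osei, Wed evening→Abara, Thu morning→Abara, Thu afternoon→Pham, Thu evening→Pham+Priya.
Loads: Osei 2, Pham 2, Abara 2, Lindqvist 1, Priya 2, Gallo 0 — all ≤ 2.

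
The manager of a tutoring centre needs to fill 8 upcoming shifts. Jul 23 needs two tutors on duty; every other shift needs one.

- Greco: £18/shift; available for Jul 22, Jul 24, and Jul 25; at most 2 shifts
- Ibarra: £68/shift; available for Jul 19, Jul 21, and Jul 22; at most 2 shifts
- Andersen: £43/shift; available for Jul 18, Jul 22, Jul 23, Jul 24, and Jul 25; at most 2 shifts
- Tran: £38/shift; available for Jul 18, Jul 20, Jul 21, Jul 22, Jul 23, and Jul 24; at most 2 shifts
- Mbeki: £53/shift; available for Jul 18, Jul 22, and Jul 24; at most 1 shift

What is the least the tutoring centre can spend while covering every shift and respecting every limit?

£387

Jul 19 can only be covered by Ibarra, so that assignment is forced.
Jul 20 can only be covered by Tran, so that assignment is forced.
Jul 23 can only be covered by Andersen and Tran, so that assignment is forced.
Picking the cheapest available tutor for each shift independently would cost £317, but that ignores the shift limits.
An optimal schedule: Jul 18→Andersen, Jul 19→Ibarra, Jul 20→Tran, Jul 21→Ibarra, Jul 22→Mbeki, Jul 23→Andersen+Tran, Jul 24→Greco, Jul 25→Greco.
Total: 43 + 68 + 38 + 68 + 53 + 43 + 38 + 18 + 18 = £387.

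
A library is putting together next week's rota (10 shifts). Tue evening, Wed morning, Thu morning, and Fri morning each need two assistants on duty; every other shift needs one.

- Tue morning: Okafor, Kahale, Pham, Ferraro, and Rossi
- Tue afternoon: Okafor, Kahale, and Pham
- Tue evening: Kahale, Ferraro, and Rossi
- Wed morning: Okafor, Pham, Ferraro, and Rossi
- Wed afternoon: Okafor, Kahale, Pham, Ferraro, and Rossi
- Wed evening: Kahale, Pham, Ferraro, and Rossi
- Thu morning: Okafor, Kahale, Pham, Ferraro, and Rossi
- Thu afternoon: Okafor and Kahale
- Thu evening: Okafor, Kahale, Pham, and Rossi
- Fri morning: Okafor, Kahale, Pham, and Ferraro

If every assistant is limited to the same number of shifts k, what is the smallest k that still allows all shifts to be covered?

3

With 5 assistants and 14 worker-slots to fill, someone must work at least ⌈14/5⌉ = 3 shifts, so k ≥ 3.
k = 3 works: Tue morning→Kahale, Tue afternoon→Okafor, Tue evening→Kahale+Ferraro, Wed morning→Pham+Rossi, Wed afternoon→Pham, Wed evening→Kahale, Thu morning→Ferraro+Rossi, Thu afternoon→Okafor, Thu evening→Okafor, Fri morning→Pham+Ferraro.
Loads: Okafor 3, Kahale 3, Pham 3, Ferraro 3, Rossi 2 — all ≤ 3.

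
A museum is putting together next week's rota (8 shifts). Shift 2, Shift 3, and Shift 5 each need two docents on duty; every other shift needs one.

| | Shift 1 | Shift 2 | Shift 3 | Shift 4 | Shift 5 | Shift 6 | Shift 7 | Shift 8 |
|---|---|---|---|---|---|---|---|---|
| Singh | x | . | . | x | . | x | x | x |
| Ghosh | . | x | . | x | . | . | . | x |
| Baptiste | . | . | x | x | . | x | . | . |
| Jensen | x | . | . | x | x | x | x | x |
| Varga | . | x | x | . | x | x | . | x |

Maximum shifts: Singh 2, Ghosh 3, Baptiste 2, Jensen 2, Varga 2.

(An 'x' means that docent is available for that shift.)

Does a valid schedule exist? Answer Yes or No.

No

Total capacity is 11 and 11 slots are needed, so capacity alone doesn't rule it out.
Shifts {Shift 2, Shift 3, Shift 5} need 6 worker-slots in total, but the docents available for any of those shifts (Ghosh, Baptiste, Jensen, and Varga) can supply at most 5 among them. So no valid schedule exists.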